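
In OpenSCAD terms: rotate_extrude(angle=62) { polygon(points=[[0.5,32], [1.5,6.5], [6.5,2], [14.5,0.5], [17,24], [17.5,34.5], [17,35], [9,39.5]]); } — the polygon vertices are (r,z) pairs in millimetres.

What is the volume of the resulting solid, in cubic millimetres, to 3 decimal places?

Profile (r,z), 8 vertices: (0.5,32) (1.5,6.5) (6.5,2) (14.5,0.5) (17,24) (17.5,34.5) (17,35) (9,39.5)
edge 0: (0.5,32)→(1.5,6.5)  cross = 0.5·6.5 − 1.5·32 = -44.7500; (r_i+r_j)·cross = 2·-44.7500 = -89.5000
edge 1: (1.5,6.5)→(6.5,2)  cross = 1.5·2 − 6.5·6.5 = -39.2500; (r_i+r_j)·cross = 8·-39.2500 = -314.0000
edge 2: (6.5,2)→(14.5,0.5)  cross = 6.5·0.5 − 14.5·2 = -25.7500; (r_i+r_j)·cross = 21·-25.7500 = -540.7500
edge 3: (14.5,0.5)→(17,24)  cross = 14.5·24 − 17·0.5 = 339.5000; (r_i+r_j)·cross = 31.5·339.5000 = 10694.2500
edge 4: (17,24)→(17.5,34.5)  cross = 17·34.5 − 17.5·24 = 166.5000; (r_i+r_j)·cross = 34.5·166.5000 = 5744.2500
edge 5: (17.5,34.5)→(17,35)  cross = 17.5·35 − 17·34.5 = 26.0000; (r_i+r_j)·cross = 34.5·26.0000 = 897.0000
edge 6: (17,35)→(9,39.5)  cross = 17·39.5 − 9·35 = 356.5000; (r_i+r_j)·cross = 26·356.5000 = 9269.0000
edge 7: (9,39.5)→(0.5,32)  cross = 9·32 − 0.5·39.5 = 268.2500; (r_i+r_j)·cross = 9.5·268.2500 = 2548.3750
Σcross = 1047.0000 → A = |Σcross|/2 = 523.5000 mm²
Σ(r_i+r_j)·cross = 28208.6250 → first moment M = |Σ|/6 = 4701.4375
R_c = M/A = 4701.4375/523.5000 = 8.9808 mm
θ = 62° = 1.082104 rad
V = θ·R_c·A = 1.082104·8.9808·523.5000 = 5087.445 mm³

Volume = 5087.445 mm³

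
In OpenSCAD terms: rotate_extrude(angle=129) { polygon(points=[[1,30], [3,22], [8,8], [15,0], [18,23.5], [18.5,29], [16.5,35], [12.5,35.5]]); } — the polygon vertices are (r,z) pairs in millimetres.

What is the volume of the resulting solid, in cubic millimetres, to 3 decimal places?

Volume = 9347.607 mm³

Profile (r,z), 8 vertices: (1,30) (3,22) (8,8) (15,0) (18,23.5) (18.5,29) (16.5,35) (12.5,35.5)
edge 0: (1,30)→(3,22)  cross = 1·22 − 3·30 = -68.0000; (r_i+r_j)·cross = 4·-68.0000 = -272.0000
edge 1: (3,22)→(8,8)  cross = 3·8 − 8·22 = -152.0000; (r_i+r_j)·cross = 11·-152.0000 = -1672.0000
edge 2: (8,8)→(15,0)  cross = 8·0 − 15·8 = -120.0000; (r_i+r_j)·cross = 23·-120.0000 = -2760.0000
edge 3: (15,0)→(18,23.5)  cross = 15·23.5 − 18·0 = 352.5000; (r_i+r_j)·cross = 33·352.5000 = 11632.5000
edge 4: (18,23.5)→(18.5,29)  cross = 18·29 − 18.5·23.5 = 87.2500; (r_i+r_j)·cross = 36.5·87.2500 = 3184.6250
edge 5: (18.5,29)→(16.5,35)  cross = 18.5·35 − 16.5·29 = 169.0000; (r_i+r_j)·cross = 35·169.0000 = 5915.0000
edge 6: (16.5,35)→(12.5,35.5)  cross = 16.5·35.5 − 12.5·35 = 148.2500; (r_i+r_j)·cross = 29·148.2500 = 4299.2500
edge 7: (12.5,35.5)→(1,30)  cross = 12.5·30 − 1·35.5 = 339.5000; (r_i+r_j)·cross = 13.5·339.5000 = 4583.2500
Σcross = 756.5000 → A = |Σcross|/2 = 378.2500 mm²
Σ(r_i+r_j)·cross = 24910.6250 → first moment M = |Σ|/6 = 4151.7708
R_c = M/A = 4151.7708/378.2500 = 10.9763 mm
θ = 129° = 2.251475 rad
V = θ·R_c·A = 2.251475·10.9763·378.2500 = 9347.607 mm³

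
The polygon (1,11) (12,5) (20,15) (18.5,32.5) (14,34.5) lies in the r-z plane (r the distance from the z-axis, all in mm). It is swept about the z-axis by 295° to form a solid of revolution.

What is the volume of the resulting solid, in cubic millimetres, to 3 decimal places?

Volume = 19735.371 mm³

Profile (r,z), 5 vertices: (1,11) (12,5) (20,15) (18.5,32.5) (14,34.5)
edge 0: (1,11)→(12,5)  cross = 1·5 − 12·11 = -127.0000; (r_i+r_j)·cross = 13·-127.0000 = -1651.0000
edge 1: (12,5)→(20,15)  cross = 12·15 − 20·5 = 80.0000; (r_i+r_j)·cross = 32·80.0000 = 2560.0000
edge 2: (20,15)→(18.5,32.5)  cross = 20·32.5 − 18.5·15 = 372.5000; (r_i+r_j)·cross = 38.5·372.5000 = 14341.2500
edge 3: (18.5,32.5)→(14,34.5)  cross = 18.5·34.5 − 14·32.5 = 183.2500; (r_i+r_j)·cross = 32.5·183.2500 = 5955.6250
edge 4: (14,34.5)→(1,11)  cross = 14·11 − 1·34.5 = 119.5000; (r_i+r_j)·cross = 15·119.5000 = 1792.5000
Σcross = 628.2500 → A = |Σcross|/2 = 314.1250 mm²
Σ(r_i+r_j)·cross = 22998.3750 → first moment M = |Σ|/6 = 3833.0625
R_c = M/A = 3833.0625/314.1250 = 12.2023 mm
θ = 295° = 5.148721 rad
V = θ·R_c·A = 5.148721·12.2023·314.1250 = 19735.371 mm³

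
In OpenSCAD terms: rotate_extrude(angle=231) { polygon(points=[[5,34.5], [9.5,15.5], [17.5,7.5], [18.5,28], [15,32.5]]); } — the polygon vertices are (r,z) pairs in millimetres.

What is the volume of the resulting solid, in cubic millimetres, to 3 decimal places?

Profile (r,z), 5 vertices: (5,34.5) (9.5,15.5) (17.5,7.5) (18.5,28) (15,32.5)
edge 0: (5,34.5)→(9.5,15.5)  cross = 5·15.5 − 9.5·34.5 = -250.2500; (r_i+r_j)·cross = 14.5·-250.2500 = -3628.6250
edge 1: (9.5,15.5)→(17.5,7.5)  cross = 9.5·7.5 − 17.5·15.5 = -200.0000; (r_i+r_j)·cross = 27·-200.0000 = -5400.0000
edge 2: (17.5,7.5)→(18.5,28)  cross = 17.5·28 − 18.5·7.5 = 351.2500; (r_i+r_j)·cross = 36·351.2500 = 12645.0000
edge 3: (18.5,28)→(15,32.5)  cross = 18.5·32.5 − 15·28 = 181.2500; (r_i+r_j)·cross = 33.5·181.2500 = 6071.8750
edge 4: (15,32.5)→(5,34.5)  cross = 15·34.5 − 5·32.5 = 355.0000; (r_i+r_j)·cross = 20·355.0000 = 7100.0000
Σcross = 437.2500 → A = |Σcross|/2 = 218.6250 mm²
Σ(r_i+r_j)·cross = 16788.2500 → first moment M = |Σ|/6 = 2798.0417
R_c = M/A = 2798.0417/218.6250 = 12.7984 mm
θ = 231° = 4.031711 rad
V = θ·R_c·A = 4.031711·12.7984·218.6250 = 11280.894 mm³

Volume = 11280.894 mm³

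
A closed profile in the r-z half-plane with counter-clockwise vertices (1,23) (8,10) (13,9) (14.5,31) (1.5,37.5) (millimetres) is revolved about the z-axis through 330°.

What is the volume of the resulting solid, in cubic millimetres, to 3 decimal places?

Profile (r,z), 5 vertices: (1,23) (8,10) (13,9) (14.5,31) (1.5,37.5)
edge 0: (1,23)→(8,10)  cross = 1·10 − 8·23 = -174.0000; (r_i+r_j)·cross = 9·-174.0000 = -1566.0000
edge 1: (8,10)→(13,9)  cross = 8·9 − 13·10 = -58.0000; (r_i+r_j)·cross = 21·-58.0000 = -1218.0000
edge 2: (13,9)→(14.5,31)  cross = 13·31 − 14.5·9 = 272.5000; (r_i+r_j)·cross = 27.5·272.5000 = 7493.7500
edge 3: (14.5,31)→(1.5,37.5)  cross = 14.5·37.5 − 1.5·31 = 497.2500; (r_i+r_j)·cross = 16·497.2500 = 7956.0000
edge 4: (1.5,37.5)→(1,23)  cross = 1.5·23 − 1·37.5 = -3.0000; (r_i+r_j)·cross = 2.5·-3.0000 = -7.5000
Σcross = 534.7500 → A = |Σcross|/2 = 267.3750 mm²
Σ(r_i+r_j)·cross = 12658.2500 → first moment M = |Σ|/6 = 2109.7083
R_c = M/A = 2109.7083/267.3750 = 7.8904 mm
θ = 330° = 5.759587 rad
V = θ·R_c·A = 5.759587·7.8904·267.3750 = 12151.048 mm³

Volume = 12151.048 mm³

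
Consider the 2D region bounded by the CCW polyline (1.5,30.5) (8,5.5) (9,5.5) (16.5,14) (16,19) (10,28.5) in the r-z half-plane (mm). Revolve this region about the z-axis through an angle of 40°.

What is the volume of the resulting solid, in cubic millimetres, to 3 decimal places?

Volume = 1327.192 mm³

Profile (r,z), 6 vertices: (1.5,30.5) (8,5.5) (9,5.5) (16.5,14) (16,19) (10,28.5)
edge 0: (1.5,30.5)→(8,5.5)  cross = 1.5·5.5 − 8·30.5 = -235.7500; (r_i+r_j)·cross = 9.5·-235.7500 = -2239.6250
edge 1: (8,5.5)→(9,5.5)  cross = 8·5.5 − 9·5.5 = -5.5000; (r_i+r_j)·cross = 17·-5.5000 = -93.5000
edge 2: (9,5.5)→(16.5,14)  cross = 9·14 − 16.5·5.5 = 35.2500; (r_i+r_j)·cross = 25.5·35.2500 = 898.8750
edge 3: (16.5,14)→(16,19)  cross = 16.5·19 − 16·14 = 89.5000; (r_i+r_j)·cross = 32.5·89.5000 = 2908.7500
edge 4: (16,19)→(10,28.5)  cross = 16·28.5 − 10·19 = 266.0000; (r_i+r_j)·cross = 26·266.0000 = 6916.0000
edge 5: (10,28.5)→(1.5,30.5)  cross = 10·30.5 − 1.5·28.5 = 262.2500; (r_i+r_j)·cross = 11.5·262.2500 = 3015.8750
Σcross = 411.7500 → A = |Σcross|/2 = 205.8750 mm²
Σ(r_i+r_j)·cross = 11406.3750 → first moment M = |Σ|/6 = 1901.0625
R_c = M/A = 1901.0625/205.8750 = 9.2341 mm
θ = 40° = 0.698132 rad
V = θ·R_c·A = 0.698132·9.2341·205.8750 = 1327.192 mm³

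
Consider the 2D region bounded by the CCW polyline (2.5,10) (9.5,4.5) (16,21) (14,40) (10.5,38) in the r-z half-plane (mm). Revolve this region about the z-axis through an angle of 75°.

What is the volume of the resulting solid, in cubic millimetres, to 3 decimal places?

Volume = 3381.630 mm³

Profile (r,z), 5 vertices: (2.5,10) (9.5,4.5) (16,21) (14,40) (10.5,38)
edge 0: (2.5,10)→(9.5,4.5)  cross = 2.5·4.5 − 9.5·10 = -83.7500; (r_i+r_j)·cross = 12·-83.7500 = -1005.0000
edge 1: (9.5,4.5)→(16,21)  cross = 9.5·21 − 16·4.5 = 127.5000; (r_i+r_j)·cross = 25.5·127.5000 = 3251.2500
edge 2: (16,21)→(14,40)  cross = 16·40 − 14·21 = 346.0000; (r_i+r_j)·cross = 30·346.0000 = 10380.0000
edge 3: (14,40)→(10.5,38)  cross = 14·38 − 10.5·40 = 112.0000; (r_i+r_j)·cross = 24.5·112.0000 = 2744.0000
edge 4: (10.5,38)→(2.5,10)  cross = 10.5·10 − 2.5·38 = 10.0000; (r_i+r_j)·cross = 13·10.0000 = 130.0000
Σcross = 511.7500 → A = |Σcross|/2 = 255.8750 mm²
Σ(r_i+r_j)·cross = 15500.2500 → first moment M = |Σ|/6 = 2583.3750
R_c = M/A = 2583.3750/255.8750 = 10.0962 mm
θ = 75° = 1.308997 rad
V = θ·R_c·A = 1.308997·10.0962·255.8750 = 3381.630 mm³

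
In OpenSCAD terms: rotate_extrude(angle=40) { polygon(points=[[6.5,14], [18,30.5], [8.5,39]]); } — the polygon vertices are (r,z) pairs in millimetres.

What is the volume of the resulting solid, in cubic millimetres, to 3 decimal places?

Profile (r,z), 3 vertices: (6.5,14) (18,30.5) (8.5,39)
edge 0: (6.5,14)→(18,30.5)  cross = 6.5·30.5 − 18·14 = -53.7500; (r_i+r_j)·cross = 24.5·-53.7500 = -1316.8750
edge 1: (18,30.5)→(8.5,39)  cross = 18·39 − 8.5·30.5 = 442.7500; (r_i+r_j)·cross = 26.5·442.7500 = 11732.8750
edge 2: (8.5,39)→(6.5,14)  cross = 8.5·14 − 6.5·39 = -134.5000; (r_i+r_j)·cross = 15·-134.5000 = -2017.5000
Σcross = 254.5000 → A = |Σcross|/2 = 127.2500 mm²
Σ(r_i+r_j)·cross = 8398.5000 → first moment M = |Σ|/6 = 1399.7500
R_c = M/A = 1399.7500/127.2500 = 11.0000 mm
θ = 40° = 0.698132 rad
V = θ·R_c·A = 0.698132·11.0000·127.2500 = 977.210 mm³

Volume = 977.210 mm³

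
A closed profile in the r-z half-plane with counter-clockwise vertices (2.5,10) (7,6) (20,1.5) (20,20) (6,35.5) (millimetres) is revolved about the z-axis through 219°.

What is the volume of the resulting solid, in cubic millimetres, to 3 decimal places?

Volume = 16828.584 mm³

Profile (r,z), 5 vertices: (2.5,10) (7,6) (20,1.5) (20,20) (6,35.5)
edge 0: (2.5,10)→(7,6)  cross = 2.5·6 − 7·10 = -55.0000; (r_i+r_j)·cross = 9.5·-55.0000 = -522.5000
edge 1: (7,6)→(20,1.5)  cross = 7·1.5 − 20·6 = -109.5000; (r_i+r_j)·cross = 27·-109.5000 = -2956.5000
edge 2: (20,1.5)→(20,20)  cross = 20·20 − 20·1.5 = 370.0000; (r_i+r_j)·cross = 40·370.0000 = 14800.0000
edge 3: (20,20)→(6,35.5)  cross = 20·35.5 − 6·20 = 590.0000; (r_i+r_j)·cross = 26·590.0000 = 15340.0000
edge 4: (6,35.5)→(2.5,10)  cross = 6·10 − 2.5·35.5 = -28.7500; (r_i+r_j)·cross = 8.5·-28.7500 = -244.3750
Σcross = 766.7500 → A = |Σcross|/2 = 383.3750 mm²
Σ(r_i+r_j)·cross = 26416.6250 → first moment M = |Σ|/6 = 4402.7708
R_c = M/A = 4402.7708/383.3750 = 11.4842 mm
θ = 219° = 3.822271 rad
V = θ·R_c·A = 3.822271·11.4842·383.3750 = 16828.584 mm³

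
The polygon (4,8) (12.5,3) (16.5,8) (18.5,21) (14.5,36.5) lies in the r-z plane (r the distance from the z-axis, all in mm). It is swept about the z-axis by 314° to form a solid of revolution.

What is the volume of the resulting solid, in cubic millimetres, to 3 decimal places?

Profile (r,z), 5 vertices: (4,8) (12.5,3) (16.5,8) (18.5,21) (14.5,36.5)
edge 0: (4,8)→(12.5,3)  cross = 4·3 − 12.5·8 = -88.0000; (r_i+r_j)·cross = 16.5·-88.0000 = -1452.0000
edge 1: (12.5,3)→(16.5,8)  cross = 12.5·8 − 16.5·3 = 50.5000; (r_i+r_j)·cross = 29·50.5000 = 1464.5000
edge 2: (16.5,8)→(18.5,21)  cross = 16.5·21 − 18.5·8 = 198.5000; (r_i+r_j)·cross = 35·198.5000 = 6947.5000
edge 3: (18.5,21)→(14.5,36.5)  cross = 18.5·36.5 − 14.5·21 = 370.7500; (r_i+r_j)·cross = 33·370.7500 = 12234.7500
edge 4: (14.5,36.5)→(4,8)  cross = 14.5·8 − 4·36.5 = -30.0000; (r_i+r_j)·cross = 18.5·-30.0000 = -555.0000
Σcross = 501.7500 → A = |Σcross|/2 = 250.8750 mm²
Σ(r_i+r_j)·cross = 18639.7500 → first moment M = |Σ|/6 = 3106.6250
R_c = M/A = 3106.6250/250.8750 = 12.3832 mm
θ = 314° = 5.480334 rad
V = θ·R_c·A = 5.480334·12.3832·250.8750 = 17025.342 mm³

Volume = 17025.342 mm³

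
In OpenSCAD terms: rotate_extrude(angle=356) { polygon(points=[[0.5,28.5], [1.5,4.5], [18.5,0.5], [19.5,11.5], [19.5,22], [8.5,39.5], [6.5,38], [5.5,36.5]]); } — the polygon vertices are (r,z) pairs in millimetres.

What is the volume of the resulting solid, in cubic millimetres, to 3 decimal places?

Volume = 33617.450 mm³

Profile (r,z), 8 vertices: (0.5,28.5) (1.5,4.5) (18.5,0.5) (19.5,11.5) (19.5,22) (8.5,39.5) (6.5,38) (5.5,36.5)
edge 0: (0.5,28.5)→(1.5,4.5)  cross = 0.5·4.5 − 1.5·28.5 = -40.5000; (r_i+r_j)·cross = 2·-40.5000 = -81.0000
edge 1: (1.5,4.5)→(18.5,0.5)  cross = 1.5·0.5 − 18.5·4.5 = -82.5000; (r_i+r_j)·cross = 20·-82.5000 = -1650.0000
edge 2: (18.5,0.5)→(19.5,11.5)  cross = 18.5·11.5 − 19.5·0.5 = 203.0000; (r_i+r_j)·cross = 38·203.0000 = 7714.0000
edge 3: (19.5,11.5)→(19.5,22)  cross = 19.5·22 − 19.5·11.5 = 204.7500; (r_i+r_j)·cross = 39·204.7500 = 7985.2500
edge 4: (19.5,22)→(8.5,39.5)  cross = 19.5·39.5 − 8.5·22 = 583.2500; (r_i+r_j)·cross = 28·583.2500 = 16331.0000
edge 5: (8.5,39.5)→(6.5,38)  cross = 8.5·38 − 6.5·39.5 = 66.2500; (r_i+r_j)·cross = 15·66.2500 = 993.7500
edge 6: (6.5,38)→(5.5,36.5)  cross = 6.5·36.5 − 5.5·38 = 28.2500; (r_i+r_j)·cross = 12·28.2500 = 339.0000
edge 7: (5.5,36.5)→(0.5,28.5)  cross = 5.5·28.5 − 0.5·36.5 = 138.5000; (r_i+r_j)·cross = 6·138.5000 = 831.0000
Σcross = 1101.0000 → A = |Σcross|/2 = 550.5000 mm²
Σ(r_i+r_j)·cross = 32463.0000 → first moment M = |Σ|/6 = 5410.5000
R_c = M/A = 5410.5000/550.5000 = 9.8283 mm
θ = 356° = 6.213372 rad
V = θ·R_c·A = 6.213372·9.8283·550.5000 = 33617.450 mm³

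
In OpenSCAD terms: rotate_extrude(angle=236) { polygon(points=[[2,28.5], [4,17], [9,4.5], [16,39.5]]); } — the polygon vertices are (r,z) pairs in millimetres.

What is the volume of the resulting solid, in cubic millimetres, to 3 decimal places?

Volume = 7989.786 mm³

Profile (r,z), 4 vertices: (2,28.5) (4,17) (9,4.5) (16,39.5)
edge 0: (2,28.5)→(4,17)  cross = 2·17 − 4·28.5 = -80.0000; (r_i+r_j)·cross = 6·-80.0000 = -480.0000
edge 1: (4,17)→(9,4.5)  cross = 4·4.5 − 9·17 = -135.0000; (r_i+r_j)·cross = 13·-135.0000 = -1755.0000
edge 2: (9,4.5)→(16,39.5)  cross = 9·39.5 − 16·4.5 = 283.5000; (r_i+r_j)·cross = 25·283.5000 = 7087.5000
edge 3: (16,39.5)→(2,28.5)  cross = 16·28.5 − 2·39.5 = 377.0000; (r_i+r_j)·cross = 18·377.0000 = 6786.0000
Σcross = 445.5000 → A = |Σcross|/2 = 222.7500 mm²
Σ(r_i+r_j)·cross = 11638.5000 → first moment M = |Σ|/6 = 1939.7500
R_c = M/A = 1939.7500/222.7500 = 8.7082 mm
θ = 236° = 4.118977 rad
V = θ·R_c·A = 4.118977·8.7082·222.7500 = 7989.786 mm³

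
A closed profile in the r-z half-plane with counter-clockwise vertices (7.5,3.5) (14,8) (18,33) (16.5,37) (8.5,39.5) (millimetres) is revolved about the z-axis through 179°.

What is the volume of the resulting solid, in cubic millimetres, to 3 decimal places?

Volume = 9774.130 mm³

Profile (r,z), 5 vertices: (7.5,3.5) (14,8) (18,33) (16.5,37) (8.5,39.5)
edge 0: (7.5,3.5)→(14,8)  cross = 7.5·8 − 14·3.5 = 11.0000; (r_i+r_j)·cross = 21.5·11.0000 = 236.5000
edge 1: (14,8)→(18,33)  cross = 14·33 − 18·8 = 318.0000; (r_i+r_j)·cross = 32·318.0000 = 10176.0000
edge 2: (18,33)→(16.5,37)  cross = 18·37 − 16.5·33 = 121.5000; (r_i+r_j)·cross = 34.5·121.5000 = 4191.7500
edge 3: (16.5,37)→(8.5,39.5)  cross = 16.5·39.5 − 8.5·37 = 337.2500; (r_i+r_j)·cross = 25·337.2500 = 8431.2500
edge 4: (8.5,39.5)→(7.5,3.5)  cross = 8.5·3.5 − 7.5·39.5 = -266.5000; (r_i+r_j)·cross = 16·-266.5000 = -4264.0000
Σcross = 521.2500 → A = |Σcross|/2 = 260.6250 mm²
Σ(r_i+r_j)·cross = 18771.5000 → first moment M = |Σ|/6 = 3128.5833
R_c = M/A = 3128.5833/260.6250 = 12.0042 mm
θ = 179° = 3.124139 rad
V = θ·R_c·A = 3.124139·12.0042·260.6250 = 9774.130 mm³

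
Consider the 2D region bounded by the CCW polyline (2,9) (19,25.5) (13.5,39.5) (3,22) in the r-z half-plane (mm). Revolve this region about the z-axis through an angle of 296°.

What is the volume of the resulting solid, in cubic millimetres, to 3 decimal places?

Volume = 11661.240 mm³

Profile (r,z), 4 vertices: (2,9) (19,25.5) (13.5,39.5) (3,22)
edge 0: (2,9)→(19,25.5)  cross = 2·25.5 − 19·9 = -120.0000; (r_i+r_j)·cross = 21·-120.0000 = -2520.0000
edge 1: (19,25.5)→(13.5,39.5)  cross = 19·39.5 − 13.5·25.5 = 406.2500; (r_i+r_j)·cross = 32.5·406.2500 = 13203.1250
edge 2: (13.5,39.5)→(3,22)  cross = 13.5·22 − 3·39.5 = 178.5000; (r_i+r_j)·cross = 16.5·178.5000 = 2945.2500
edge 3: (3,22)→(2,9)  cross = 3·9 − 2·22 = -17.0000; (r_i+r_j)·cross = 5·-17.0000 = -85.0000
Σcross = 447.7500 → A = |Σcross|/2 = 223.8750 mm²
Σ(r_i+r_j)·cross = 13543.3750 → first moment M = |Σ|/6 = 2257.2292
R_c = M/A = 2257.2292/223.8750 = 10.0825 mm
θ = 296° = 5.166175 rad
V = θ·R_c·A = 5.166175·10.0825·223.8750 = 11661.240 mm³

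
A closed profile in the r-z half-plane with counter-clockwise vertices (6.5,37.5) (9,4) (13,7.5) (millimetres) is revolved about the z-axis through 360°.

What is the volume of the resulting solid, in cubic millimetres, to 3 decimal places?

Profile (r,z), 3 vertices: (6.5,37.5) (9,4) (13,7.5)
edge 0: (6.5,37.5)→(9,4)  cross = 6.5·4 − 9·37.5 = -311.5000; (r_i+r_j)·cross = 15.5·-311.5000 = -4828.2500
edge 1: (9,4)→(13,7.5)  cross = 9·7.5 − 13·4 = 15.5000; (r_i+r_j)·cross = 22·15.5000 = 341.0000
edge 2: (13,7.5)→(6.5,37.5)  cross = 13·37.5 − 6.5·7.5 = 438.7500; (r_i+r_j)·cross = 19.5·438.7500 = 8555.6250
Σcross = 142.7500 → A = |Σcross|/2 = 71.3750 mm²
Σ(r_i+r_j)·cross = 4068.3750 → first moment M = |Σ|/6 = 678.0625
R_c = M/A = 678.0625/71.3750 = 9.5000 mm
θ = 360° = 6.283185 rad
V = θ·R_c·A = 6.283185·9.5000·71.3750 = 4260.392 mm³

Volume = 4260.392 mm³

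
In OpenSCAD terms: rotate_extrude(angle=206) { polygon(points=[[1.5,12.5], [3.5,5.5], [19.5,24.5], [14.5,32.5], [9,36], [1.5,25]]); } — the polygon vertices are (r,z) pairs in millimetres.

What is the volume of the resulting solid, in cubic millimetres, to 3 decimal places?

Profile (r,z), 6 vertices: (1.5,12.5) (3.5,5.5) (19.5,24.5) (14.5,32.5) (9,36) (1.5,25)
edge 0: (1.5,12.5)→(3.5,5.5)  cross = 1.5·5.5 − 3.5·12.5 = -35.5000; (r_i+r_j)·cross = 5·-35.5000 = -177.5000
edge 1: (3.5,5.5)→(19.5,24.5)  cross = 3.5·24.5 − 19.5·5.5 = -21.5000; (r_i+r_j)·cross = 23·-21.5000 = -494.5000
edge 2: (19.5,24.5)→(14.5,32.5)  cross = 19.5·32.5 − 14.5·24.5 = 278.5000; (r_i+r_j)·cross = 34·278.5000 = 9469.0000
edge 3: (14.5,32.5)→(9,36)  cross = 14.5·36 − 9·32.5 = 229.5000; (r_i+r_j)·cross = 23.5·229.5000 = 5393.2500
edge 4: (9,36)→(1.5,25)  cross = 9·25 − 1.5·36 = 171.0000; (r_i+r_j)·cross = 10.5·171.0000 = 1795.5000
edge 5: (1.5,25)→(1.5,12.5)  cross = 1.5·12.5 − 1.5·25 = -18.7500; (r_i+r_j)·cross = 3·-18.7500 = -56.2500
Σcross = 603.2500 → A = |Σcross|/2 = 301.6250 mm²
Σ(r_i+r_j)·cross = 15929.5000 → first moment M = |Σ|/6 = 2654.9167
R_c = M/A = 2654.9167/301.6250 = 8.8020 mm
θ = 206° = 3.595378 rad
V = θ·R_c·A = 3.595378·8.8020·301.6250 = 9545.430 mm³

Volume = 9545.430 mm³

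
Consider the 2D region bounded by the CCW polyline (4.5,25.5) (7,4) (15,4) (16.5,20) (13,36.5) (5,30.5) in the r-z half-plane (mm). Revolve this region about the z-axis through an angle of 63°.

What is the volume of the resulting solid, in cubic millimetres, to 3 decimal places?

Profile (r,z), 6 vertices: (4.5,25.5) (7,4) (15,4) (16.5,20) (13,36.5) (5,30.5)
edge 0: (4.5,25.5)→(7,4)  cross = 4.5·4 − 7·25.5 = -160.5000; (r_i+r_j)·cross = 11.5·-160.5000 = -1845.7500
edge 1: (7,4)→(15,4)  cross = 7·4 − 15·4 = -32.0000; (r_i+r_j)·cross = 22·-32.0000 = -704.0000
edge 2: (15,4)→(16.5,20)  cross = 15·20 − 16.5·4 = 234.0000; (r_i+r_j)·cross = 31.5·234.0000 = 7371.0000
edge 3: (16.5,20)→(13,36.5)  cross = 16.5·36.5 − 13·20 = 342.2500; (r_i+r_j)·cross = 29.5·342.2500 = 10096.3750
edge 4: (13,36.5)→(5,30.5)  cross = 13·30.5 − 5·36.5 = 214.0000; (r_i+r_j)·cross = 18·214.0000 = 3852.0000
edge 5: (5,30.5)→(4.5,25.5)  cross = 5·25.5 − 4.5·30.5 = -9.7500; (r_i+r_j)·cross = 9.5·-9.7500 = -92.6250
Σcross = 588.0000 → A = |Σcross|/2 = 294.0000 mm²
Σ(r_i+r_j)·cross = 18677.0000 → first moment M = |Σ|/6 = 3112.8333
R_c = M/A = 3112.8333/294.0000 = 10.5879 mm
θ = 63° = 1.099557 rad
V = θ·R_c·A = 1.099557·10.5879·294.0000 = 3422.739 mm³

Volume = 3422.739 mm³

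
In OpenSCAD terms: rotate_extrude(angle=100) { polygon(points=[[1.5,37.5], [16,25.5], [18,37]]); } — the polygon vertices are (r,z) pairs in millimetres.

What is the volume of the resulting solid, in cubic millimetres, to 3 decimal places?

Volume = 1969.786 mm³

Profile (r,z), 3 vertices: (1.5,37.5) (16,25.5) (18,37)
edge 0: (1.5,37.5)→(16,25.5)  cross = 1.5·25.5 − 16·37.5 = -561.7500; (r_i+r_j)·cross = 17.5·-561.7500 = -9830.6250
edge 1: (16,25.5)→(18,37)  cross = 16·37 − 18·25.5 = 133.0000; (r_i+r_j)·cross = 34·133.0000 = 4522.0000
edge 2: (18,37)→(1.5,37.5)  cross = 18·37.5 − 1.5·37 = 619.5000; (r_i+r_j)·cross = 19.5·619.5000 = 12080.2500
Σcross = 190.7500 → A = |Σcross|/2 = 95.3750 mm²
Σ(r_i+r_j)·cross = 6771.6250 → first moment M = |Σ|/6 = 1128.6042
R_c = M/A = 1128.6042/95.3750 = 11.8333 mm
θ = 100° = 1.745329 rad
V = θ·R_c·A = 1.745329·11.8333·95.3750 = 1969.786 mm³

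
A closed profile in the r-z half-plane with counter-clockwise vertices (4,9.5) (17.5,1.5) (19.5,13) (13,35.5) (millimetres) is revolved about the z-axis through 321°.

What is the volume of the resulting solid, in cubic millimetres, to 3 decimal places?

Volume = 19217.532 mm³

Profile (r,z), 4 vertices: (4,9.5) (17.5,1.5) (19.5,13) (13,35.5)
edge 0: (4,9.5)→(17.5,1.5)  cross = 4·1.5 − 17.5·9.5 = -160.2500; (r_i+r_j)·cross = 21.5·-160.2500 = -3445.3750
edge 1: (17.5,1.5)→(19.5,13)  cross = 17.5·13 − 19.5·1.5 = 198.2500; (r_i+r_j)·cross = 37·198.2500 = 7335.2500
edge 2: (19.5,13)→(13,35.5)  cross = 19.5·35.5 − 13·13 = 523.2500; (r_i+r_j)·cross = 32.5·523.2500 = 17005.6250
edge 3: (13,35.5)→(4,9.5)  cross = 13·9.5 − 4·35.5 = -18.5000; (r_i+r_j)·cross = 17·-18.5000 = -314.5000
Σcross = 542.7500 → A = |Σcross|/2 = 271.3750 mm²
Σ(r_i+r_j)·cross = 20581.0000 → first moment M = |Σ|/6 = 3430.1667
R_c = M/A = 3430.1667/271.3750 = 12.6400 mm
θ = 321° = 5.602507 rad
V = θ·R_c·A = 5.602507·12.6400·271.3750 = 19217.532 mm³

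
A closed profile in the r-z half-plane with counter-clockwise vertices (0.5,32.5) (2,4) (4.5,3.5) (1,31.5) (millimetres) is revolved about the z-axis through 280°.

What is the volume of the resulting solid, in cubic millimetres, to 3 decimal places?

Volume = 453.262 mm³

Profile (r,z), 4 vertices: (0.5,32.5) (2,4) (4.5,3.5) (1,31.5)
edge 0: (0.5,32.5)→(2,4)  cross = 0.5·4 − 2·32.5 = -63.0000; (r_i+r_j)·cross = 2.5·-63.0000 = -157.5000
edge 1: (2,4)→(4.5,3.5)  cross = 2·3.5 − 4.5·4 = -11.0000; (r_i+r_j)·cross = 6.5·-11.0000 = -71.5000
edge 2: (4.5,3.5)→(1,31.5)  cross = 4.5·31.5 − 1·3.5 = 138.2500; (r_i+r_j)·cross = 5.5·138.2500 = 760.3750
edge 3: (1,31.5)→(0.5,32.5)  cross = 1·32.5 − 0.5·31.5 = 16.7500; (r_i+r_j)·cross = 1.5·16.7500 = 25.1250
Σcross = 81.0000 → A = |Σcross|/2 = 40.5000 mm²
Σ(r_i+r_j)·cross = 556.5000 → first moment M = |Σ|/6 = 92.7500
R_c = M/A = 92.7500/40.5000 = 2.2901 mm
θ = 280° = 4.886922 rad
V = θ·R_c·A = 4.886922·2.2901·40.5000 = 453.262 mm³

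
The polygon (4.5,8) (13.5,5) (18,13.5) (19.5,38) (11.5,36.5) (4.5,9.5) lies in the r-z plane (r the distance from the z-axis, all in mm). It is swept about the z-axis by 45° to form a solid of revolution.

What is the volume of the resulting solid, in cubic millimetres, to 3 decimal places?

Profile (r,z), 6 vertices: (4.5,8) (13.5,5) (18,13.5) (19.5,38) (11.5,36.5) (4.5,9.5)
edge 0: (4.5,8)→(13.5,5)  cross = 4.5·5 − 13.5·8 = -85.5000; (r_i+r_j)·cross = 18·-85.5000 = -1539.0000
edge 1: (13.5,5)→(18,13.5)  cross = 13.5·13.5 − 18·5 = 92.2500; (r_i+r_j)·cross = 31.5·92.2500 = 2905.8750
edge 2: (18,13.5)→(19.5,38)  cross = 18·38 − 19.5·13.5 = 420.7500; (r_i+r_j)·cross = 37.5·420.7500 = 15778.1250
edge 3: (19.5,38)→(11.5,36.5)  cross = 19.5·36.5 − 11.5·38 = 274.7500; (r_i+r_j)·cross = 31·274.7500 = 8517.2500
edge 4: (11.5,36.5)→(4.5,9.5)  cross = 11.5·9.5 − 4.5·36.5 = -55.0000; (r_i+r_j)·cross = 16·-55.0000 = -880.0000
edge 5: (4.5,9.5)→(4.5,8)  cross = 4.5·8 − 4.5·9.5 = -6.7500; (r_i+r_j)·cross = 9·-6.7500 = -60.7500
Σcross = 640.5000 → A = |Σcross|/2 = 320.2500 mm²
Σ(r_i+r_j)·cross = 24721.5000 → first moment M = |Σ|/6 = 4120.2500
R_c = M/A = 4120.2500/320.2500 = 12.8657 mm
θ = 45° = 0.785398 rad
V = θ·R_c·A = 0.785398·12.8657·320.2500 = 3236.037 mm³

Volume = 3236.037 mm³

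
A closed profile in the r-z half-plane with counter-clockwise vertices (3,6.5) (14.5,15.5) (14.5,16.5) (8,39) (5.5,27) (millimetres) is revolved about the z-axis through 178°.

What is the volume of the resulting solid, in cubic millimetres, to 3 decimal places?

Profile (r,z), 5 vertices: (3,6.5) (14.5,15.5) (14.5,16.5) (8,39) (5.5,27)
edge 0: (3,6.5)→(14.5,15.5)  cross = 3·15.5 − 14.5·6.5 = -47.7500; (r_i+r_j)·cross = 17.5·-47.7500 = -835.6250
edge 1: (14.5,15.5)→(14.5,16.5)  cross = 14.5·16.5 − 14.5·15.5 = 14.5000; (r_i+r_j)·cross = 29·14.5000 = 420.5000
edge 2: (14.5,16.5)→(8,39)  cross = 14.5·39 − 8·16.5 = 433.5000; (r_i+r_j)·cross = 22.5·433.5000 = 9753.7500
edge 3: (8,39)→(5.5,27)  cross = 8·27 − 5.5·39 = 1.5000; (r_i+r_j)·cross = 13.5·1.5000 = 20.2500
edge 4: (5.5,27)→(3,6.5)  cross = 5.5·6.5 − 3·27 = -45.2500; (r_i+r_j)·cross = 8.5·-45.2500 = -384.6250
Σcross = 356.5000 → A = |Σcross|/2 = 178.2500 mm²
Σ(r_i+r_j)·cross = 8974.2500 → first moment M = |Σ|/6 = 1495.7083
R_c = M/A = 1495.7083/178.2500 = 8.3911 mm
θ = 178° = 3.106686 rad
V = θ·R_c·A = 3.106686·8.3911·178.2500 = 4646.696 mm³

Volume = 4646.696 mm³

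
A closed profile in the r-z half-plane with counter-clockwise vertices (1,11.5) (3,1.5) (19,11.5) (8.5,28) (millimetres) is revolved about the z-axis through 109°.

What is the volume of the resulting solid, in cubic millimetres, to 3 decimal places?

Profile (r,z), 4 vertices: (1,11.5) (3,1.5) (19,11.5) (8.5,28)
edge 0: (1,11.5)→(3,1.5)  cross = 1·1.5 − 3·11.5 = -33.0000; (r_i+r_j)·cross = 4·-33.0000 = -132.0000
edge 1: (3,1.5)→(19,11.5)  cross = 3·11.5 − 19·1.5 = 6.0000; (r_i+r_j)·cross = 22·6.0000 = 132.0000
edge 2: (19,11.5)→(8.5,28)  cross = 19·28 − 8.5·11.5 = 434.2500; (r_i+r_j)·cross = 27.5·434.2500 = 11941.8750
edge 3: (8.5,28)→(1,11.5)  cross = 8.5·11.5 − 1·28 = 69.7500; (r_i+r_j)·cross = 9.5·69.7500 = 662.6250
Σcross = 477.0000 → A = |Σcross|/2 = 238.5000 mm²
Σ(r_i+r_j)·cross = 12604.5000 → first moment M = |Σ|/6 = 2100.7500
R_c = M/A = 2100.7500/238.5000 = 8.8082 mm
θ = 109° = 1.902409 rad
V = θ·R_c·A = 1.902409·8.8082·238.5000 = 3996.485 mm³

Volume = 3996.485 mm³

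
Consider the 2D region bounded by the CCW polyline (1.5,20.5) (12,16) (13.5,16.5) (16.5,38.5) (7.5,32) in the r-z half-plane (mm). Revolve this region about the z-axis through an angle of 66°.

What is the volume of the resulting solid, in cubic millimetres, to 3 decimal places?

Volume = 2047.101 mm³

Profile (r,z), 5 vertices: (1.5,20.5) (12,16) (13.5,16.5) (16.5,38.5) (7.5,32)
edge 0: (1.5,20.5)→(12,16)  cross = 1.5·16 − 12·20.5 = -222.0000; (r_i+r_j)·cross = 13.5·-222.0000 = -2997.0000
edge 1: (12,16)→(13.5,16.5)  cross = 12·16.5 − 13.5·16 = -18.0000; (r_i+r_j)·cross = 25.5·-18.0000 = -459.0000
edge 2: (13.5,16.5)→(16.5,38.5)  cross = 13.5·38.5 − 16.5·16.5 = 247.5000; (r_i+r_j)·cross = 30·247.5000 = 7425.0000
edge 3: (16.5,38.5)→(7.5,32)  cross = 16.5·32 − 7.5·38.5 = 239.2500; (r_i+r_j)·cross = 24·239.2500 = 5742.0000
edge 4: (7.5,32)→(1.5,20.5)  cross = 7.5·20.5 − 1.5·32 = 105.7500; (r_i+r_j)·cross = 9·105.7500 = 951.7500
Σcross = 352.5000 → A = |Σcross|/2 = 176.2500 mm²
Σ(r_i+r_j)·cross = 10662.7500 → first moment M = |Σ|/6 = 1777.1250
R_c = M/A = 1777.1250/176.2500 = 10.0830 mm
θ = 66° = 1.151917 rad
V = θ·R_c·A = 1.151917·10.0830·176.2500 = 2047.101 mm³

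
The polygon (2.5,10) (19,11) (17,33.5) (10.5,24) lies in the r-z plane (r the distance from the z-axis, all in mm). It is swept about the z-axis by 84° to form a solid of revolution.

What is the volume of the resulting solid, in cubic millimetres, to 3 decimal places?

Volume = 3621.240 mm³

Profile (r,z), 4 vertices: (2.5,10) (19,11) (17,33.5) (10.5,24)
edge 0: (2.5,10)→(19,11)  cross = 2.5·11 − 19·10 = -162.5000; (r_i+r_j)·cross = 21.5·-162.5000 = -3493.7500
edge 1: (19,11)→(17,33.5)  cross = 19·33.5 − 17·11 = 449.5000; (r_i+r_j)·cross = 36·449.5000 = 16182.0000
edge 2: (17,33.5)→(10.5,24)  cross = 17·24 − 10.5·33.5 = 56.2500; (r_i+r_j)·cross = 27.5·56.2500 = 1546.8750
edge 3: (10.5,24)→(2.5,10)  cross = 10.5·10 − 2.5·24 = 45.0000; (r_i+r_j)·cross = 13·45.0000 = 585.0000
Σcross = 388.2500 → A = |Σcross|/2 = 194.1250 mm²
Σ(r_i+r_j)·cross = 14820.1250 → first moment M = |Σ|/6 = 2470.0208
R_c = M/A = 2470.0208/194.1250 = 12.7239 mm
θ = 84° = 1.466077 rad
V = θ·R_c·A = 1.466077·12.7239·194.1250 = 3621.240 mm³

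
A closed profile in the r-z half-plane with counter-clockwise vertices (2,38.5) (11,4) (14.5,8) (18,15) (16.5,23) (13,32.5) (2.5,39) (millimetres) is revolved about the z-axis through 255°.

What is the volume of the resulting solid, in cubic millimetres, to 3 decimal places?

Profile (r,z), 7 vertices: (2,38.5) (11,4) (14.5,8) (18,15) (16.5,23) (13,32.5) (2.5,39)
edge 0: (2,38.5)→(11,4)  cross = 2·4 − 11·38.5 = -415.5000; (r_i+r_j)·cross = 13·-415.5000 = -5401.5000
edge 1: (11,4)→(14.5,8)  cross = 11·8 − 14.5·4 = 30.0000; (r_i+r_j)·cross = 25.5·30.0000 = 765.0000
edge 2: (14.5,8)→(18,15)  cross = 14.5·15 − 18·8 = 73.5000; (r_i+r_j)·cross = 32.5·73.5000 = 2388.7500
edge 3: (18,15)→(16.5,23)  cross = 18·23 − 16.5·15 = 166.5000; (r_i+r_j)·cross = 34.5·166.5000 = 5744.2500
edge 4: (16.5,23)→(13,32.5)  cross = 16.5·32.5 − 13·23 = 237.2500; (r_i+r_j)·cross = 29.5·237.2500 = 6998.8750
edge 5: (13,32.5)→(2.5,39)  cross = 13·39 − 2.5·32.5 = 425.7500; (r_i+r_j)·cross = 15.5·425.7500 = 6599.1250
edge 6: (2.5,39)→(2,38.5)  cross = 2.5·38.5 − 2·39 = 18.2500; (r_i+r_j)·cross = 4.5·18.2500 = 82.1250
Σcross = 535.7500 → A = |Σcross|/2 = 267.8750 mm²
Σ(r_i+r_j)·cross = 17176.6250 → first moment M = |Σ|/6 = 2862.7708
R_c = M/A = 2862.7708/267.8750 = 10.6870 mm
θ = 255° = 4.450590 rad
V = θ·R_c·A = 4.450590·10.6870·267.8750 = 12741.018 mm³

Volume = 12741.018 mm³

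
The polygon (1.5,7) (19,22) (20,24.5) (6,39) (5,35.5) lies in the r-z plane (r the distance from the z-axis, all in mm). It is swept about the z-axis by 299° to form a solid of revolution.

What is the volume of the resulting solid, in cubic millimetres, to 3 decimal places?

Volume = 13465.450 mm³

Profile (r,z), 5 vertices: (1.5,7) (19,22) (20,24.5) (6,39) (5,35.5)
edge 0: (1.5,7)→(19,22)  cross = 1.5·22 − 19·7 = -100.0000; (r_i+r_j)·cross = 20.5·-100.0000 = -2050.0000
edge 1: (19,22)→(20,24.5)  cross = 19·24.5 − 20·22 = 25.5000; (r_i+r_j)·cross = 39·25.5000 = 994.5000
edge 2: (20,24.5)→(6,39)  cross = 20·39 − 6·24.5 = 633.0000; (r_i+r_j)·cross = 26·633.0000 = 16458.0000
edge 3: (6,39)→(5,35.5)  cross = 6·35.5 − 5·39 = 18.0000; (r_i+r_j)·cross = 11·18.0000 = 198.0000
edge 4: (5,35.5)→(1.5,7)  cross = 5·7 − 1.5·35.5 = -18.2500; (r_i+r_j)·cross = 6.5·-18.2500 = -118.6250
Σcross = 558.2500 → A = |Σcross|/2 = 279.1250 mm²
Σ(r_i+r_j)·cross = 15481.8750 → first moment M = |Σ|/6 = 2580.3125
R_c = M/A = 2580.3125/279.1250 = 9.2443 mm
θ = 299° = 5.218534 rad
V = θ·R_c·A = 5.218534·9.2443·279.1250 = 13465.450 mm³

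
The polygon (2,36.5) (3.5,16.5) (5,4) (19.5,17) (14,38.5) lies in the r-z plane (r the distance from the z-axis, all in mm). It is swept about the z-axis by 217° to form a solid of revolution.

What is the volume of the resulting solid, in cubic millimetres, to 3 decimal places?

Volume = 14637.690 mm³

Profile (r,z), 5 vertices: (2,36.5) (3.5,16.5) (5,4) (19.5,17) (14,38.5)
edge 0: (2,36.5)→(3.5,16.5)  cross = 2·16.5 − 3.5·36.5 = -94.7500; (r_i+r_j)·cross = 5.5·-94.7500 = -521.1250
edge 1: (3.5,16.5)→(5,4)  cross = 3.5·4 − 5·16.5 = -68.5000; (r_i+r_j)·cross = 8.5·-68.5000 = -582.2500
edge 2: (5,4)→(19.5,17)  cross = 5·17 − 19.5·4 = 7.0000; (r_i+r_j)·cross = 24.5·7.0000 = 171.5000
edge 3: (19.5,17)→(14,38.5)  cross = 19.5·38.5 − 14·17 = 512.7500; (r_i+r_j)·cross = 33.5·512.7500 = 17177.1250
edge 4: (14,38.5)→(2,36.5)  cross = 14·36.5 − 2·38.5 = 434.0000; (r_i+r_j)·cross = 16·434.0000 = 6944.0000
Σcross = 790.5000 → A = |Σcross|/2 = 395.2500 mm²
Σ(r_i+r_j)·cross = 23189.2500 → first moment M = |Σ|/6 = 3864.8750
R_c = M/A = 3864.8750/395.2500 = 9.7783 mm
θ = 217° = 3.787364 rad
V = θ·R_c·A = 3.787364·9.7783·395.2500 = 14637.690 mm³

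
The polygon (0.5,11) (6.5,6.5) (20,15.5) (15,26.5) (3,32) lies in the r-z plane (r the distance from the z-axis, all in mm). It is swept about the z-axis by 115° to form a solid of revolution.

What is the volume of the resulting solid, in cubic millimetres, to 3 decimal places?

Volume = 5495.560 mm³

Profile (r,z), 5 vertices: (0.5,11) (6.5,6.5) (20,15.5) (15,26.5) (3,32)
edge 0: (0.5,11)→(6.5,6.5)  cross = 0.5·6.5 − 6.5·11 = -68.2500; (r_i+r_j)·cross = 7·-68.2500 = -477.7500
edge 1: (6.5,6.5)→(20,15.5)  cross = 6.5·15.5 − 20·6.5 = -29.2500; (r_i+r_j)·cross = 26.5·-29.2500 = -775.1250
edge 2: (20,15.5)→(15,26.5)  cross = 20·26.5 − 15·15.5 = 297.5000; (r_i+r_j)·cross = 35·297.5000 = 10412.5000
edge 3: (15,26.5)→(3,32)  cross = 15·32 − 3·26.5 = 400.5000; (r_i+r_j)·cross = 18·400.5000 = 7209.0000
edge 4: (3,32)→(0.5,11)  cross = 3·11 − 0.5·32 = 17.0000; (r_i+r_j)·cross = 3.5·17.0000 = 59.5000
Σcross = 617.5000 → A = |Σcross|/2 = 308.7500 mm²
Σ(r_i+r_j)·cross = 16428.1250 → first moment M = |Σ|/6 = 2738.0208
R_c = M/A = 2738.0208/308.7500 = 8.8681 mm
θ = 115° = 2.007129 rad
V = θ·R_c·A = 2.007129·8.8681·308.7500 = 5495.560 mm³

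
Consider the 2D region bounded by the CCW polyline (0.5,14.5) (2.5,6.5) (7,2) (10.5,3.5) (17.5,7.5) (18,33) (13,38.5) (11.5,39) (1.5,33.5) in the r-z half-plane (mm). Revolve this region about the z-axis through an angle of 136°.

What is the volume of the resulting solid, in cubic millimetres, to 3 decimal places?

Profile (r,z), 9 vertices: (0.5,14.5) (2.5,6.5) (7,2) (10.5,3.5) (17.5,7.5) (18,33) (13,38.5) (11.5,39) (1.5,33.5)
edge 0: (0.5,14.5)→(2.5,6.5)  cross = 0.5·6.5 − 2.5·14.5 = -33.0000; (r_i+r_j)·cross = 3·-33.0000 = -99.0000
edge 1: (2.5,6.5)→(7,2)  cross = 2.5·2 − 7·6.5 = -40.5000; (r_i+r_j)·cross = 9.5·-40.5000 = -384.7500
edge 2: (7,2)→(10.5,3.5)  cross = 7·3.5 − 10.5·2 = 3.5000; (r_i+r_j)·cross = 17.5·3.5000 = 61.2500
edge 3: (10.5,3.5)→(17.5,7.5)  cross = 10.5·7.5 − 17.5·3.5 = 17.5000; (r_i+r_j)·cross = 28·17.5000 = 490.0000
edge 4: (17.5,7.5)→(18,33)  cross = 17.5·33 − 18·7.5 = 442.5000; (r_i+r_j)·cross = 35.5·442.5000 = 15708.7500
edge 5: (18,33)→(13,38.5)  cross = 18·38.5 − 13·33 = 264.0000; (r_i+r_j)·cross = 31·264.0000 = 8184.0000
edge 6: (13,38.5)→(11.5,39)  cross = 13·39 − 11.5·38.5 = 64.2500; (r_i+r_j)·cross = 24.5·64.2500 = 1574.1250
edge 7: (11.5,39)→(1.5,33.5)  cross = 11.5·33.5 − 1.5·39 = 326.7500; (r_i+r_j)·cross = 13·326.7500 = 4247.7500
edge 8: (1.5,33.5)→(0.5,14.5)  cross = 1.5·14.5 − 0.5·33.5 = 5.0000; (r_i+r_j)·cross = 2·5.0000 = 10.0000
Σcross = 1050.0000 → A = |Σcross|/2 = 525.0000 mm²
Σ(r_i+r_j)·cross = 29792.1250 → first moment M = |Σ|/6 = 4965.3542
R_c = M/A = 4965.3542/525.0000 = 9.4578 mm
θ = 136° = 2.373648 rad
V = θ·R_c·A = 2.373648·9.4578·525.0000 = 11786.002 mm³

Volume = 11786.002 mm³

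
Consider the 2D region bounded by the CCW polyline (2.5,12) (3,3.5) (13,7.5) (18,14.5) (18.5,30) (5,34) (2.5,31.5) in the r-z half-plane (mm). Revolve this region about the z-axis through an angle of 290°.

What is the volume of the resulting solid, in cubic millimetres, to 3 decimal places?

Profile (r,z), 7 vertices: (2.5,12) (3,3.5) (13,7.5) (18,14.5) (18.5,30) (5,34) (2.5,31.5)
edge 0: (2.5,12)→(3,3.5)  cross = 2.5·3.5 − 3·12 = -27.2500; (r_i+r_j)·cross = 5.5·-27.2500 = -149.8750
edge 1: (3,3.5)→(13,7.5)  cross = 3·7.5 − 13·3.5 = -23.0000; (r_i+r_j)·cross = 16·-23.0000 = -368.0000
edge 2: (13,7.5)→(18,14.5)  cross = 13·14.5 − 18·7.5 = 53.5000; (r_i+r_j)·cross = 31·53.5000 = 1658.5000
edge 3: (18,14.5)→(18.5,30)  cross = 18·30 − 18.5·14.5 = 271.7500; (r_i+r_j)·cross = 36.5·271.7500 = 9918.8750
edge 4: (18.5,30)→(5,34)  cross = 18.5·34 − 5·30 = 479.0000; (r_i+r_j)·cross = 23.5·479.0000 = 11256.5000
edge 5: (5,34)→(2.5,31.5)  cross = 5·31.5 − 2.5·34 = 72.5000; (r_i+r_j)·cross = 7.5·72.5000 = 543.7500
edge 6: (2.5,31.5)→(2.5,12)  cross = 2.5·12 − 2.5·31.5 = -48.7500; (r_i+r_j)·cross = 5·-48.7500 = -243.7500
Σcross = 777.7500 → A = |Σcross|/2 = 388.8750 mm²
Σ(r_i+r_j)·cross = 22616.0000 → first moment M = |Σ|/6 = 3769.3333
R_c = M/A = 3769.3333/388.8750 = 9.6929 mm
θ = 290° = 5.061455 rad
V = θ·R_c·A = 5.061455·9.6929·388.8750 = 19078.310 mm³

Volume = 19078.310 mm³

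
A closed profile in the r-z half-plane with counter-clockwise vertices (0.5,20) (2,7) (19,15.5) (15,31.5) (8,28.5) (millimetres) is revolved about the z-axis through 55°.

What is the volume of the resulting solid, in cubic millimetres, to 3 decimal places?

Volume = 2477.602 mm³

Profile (r,z), 5 vertices: (0.5,20) (2,7) (19,15.5) (15,31.5) (8,28.5)
edge 0: (0.5,20)→(2,7)  cross = 0.5·7 − 2·20 = -36.5000; (r_i+r_j)·cross = 2.5·-36.5000 = -91.2500
edge 1: (2,7)→(19,15.5)  cross = 2·15.5 − 19·7 = -102.0000; (r_i+r_j)·cross = 21·-102.0000 = -2142.0000
edge 2: (19,15.5)→(15,31.5)  cross = 19·31.5 − 15·15.5 = 366.0000; (r_i+r_j)·cross = 34·366.0000 = 12444.0000
edge 3: (15,31.5)→(8,28.5)  cross = 15·28.5 − 8·31.5 = 175.5000; (r_i+r_j)·cross = 23·175.5000 = 4036.5000
edge 4: (8,28.5)→(0.5,20)  cross = 8·20 − 0.5·28.5 = 145.7500; (r_i+r_j)·cross = 8.5·145.7500 = 1238.8750
Σcross = 548.7500 → A = |Σcross|/2 = 274.3750 mm²
Σ(r_i+r_j)·cross = 15486.1250 → first moment M = |Σ|/6 = 2581.0208
R_c = M/A = 2581.0208/274.3750 = 9.4069 mm
θ = 55° = 0.959931 rad
V = θ·R_c·A = 0.959931·9.4069·274.3750 = 2477.602 mm³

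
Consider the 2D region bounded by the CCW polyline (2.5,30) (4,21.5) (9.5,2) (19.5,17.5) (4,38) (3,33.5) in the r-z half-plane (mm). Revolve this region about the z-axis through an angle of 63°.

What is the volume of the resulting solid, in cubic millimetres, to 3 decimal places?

Profile (r,z), 6 vertices: (2.5,30) (4,21.5) (9.5,2) (19.5,17.5) (4,38) (3,33.5)
edge 0: (2.5,30)→(4,21.5)  cross = 2.5·21.5 − 4·30 = -66.2500; (r_i+r_j)·cross = 6.5·-66.2500 = -430.6250
edge 1: (4,21.5)→(9.5,2)  cross = 4·2 − 9.5·21.5 = -196.2500; (r_i+r_j)·cross = 13.5·-196.2500 = -2649.3750
edge 2: (9.5,2)→(19.5,17.5)  cross = 9.5·17.5 − 19.5·2 = 127.2500; (r_i+r_j)·cross = 29·127.2500 = 3690.2500
edge 3: (19.5,17.5)→(4,38)  cross = 19.5·38 − 4·17.5 = 671.0000; (r_i+r_j)·cross = 23.5·671.0000 = 15768.5000
edge 4: (4,38)→(3,33.5)  cross = 4·33.5 − 3·38 = 20.0000; (r_i+r_j)·cross = 7·20.0000 = 140.0000
edge 5: (3,33.5)→(2.5,30)  cross = 3·30 − 2.5·33.5 = 6.2500; (r_i+r_j)·cross = 5.5·6.2500 = 34.3750
Σcross = 562.0000 → A = |Σcross|/2 = 281.0000 mm²
Σ(r_i+r_j)·cross = 16553.1250 → first moment M = |Σ|/6 = 2758.8542
R_c = M/A = 2758.8542/281.0000 = 9.8180 mm
θ = 63° = 1.099557 rad
V = θ·R_c·A = 1.099557·9.8180·281.0000 = 3033.519 mm³

Volume = 3033.519 mm³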